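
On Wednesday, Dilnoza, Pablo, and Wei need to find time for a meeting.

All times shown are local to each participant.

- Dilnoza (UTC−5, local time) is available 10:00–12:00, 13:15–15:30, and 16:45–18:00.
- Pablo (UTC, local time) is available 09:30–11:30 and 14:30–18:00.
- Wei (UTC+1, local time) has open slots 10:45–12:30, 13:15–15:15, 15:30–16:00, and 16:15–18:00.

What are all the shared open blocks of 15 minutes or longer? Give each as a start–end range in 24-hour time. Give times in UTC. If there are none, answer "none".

Dilnoza → UTC: 15:00–17:00, 18:15–20:30, 21:45–23:00.
Pablo → UTC: 09:30–11:30, 14:30–18:00.
Wei → UTC: 09:45–11:30, 12:15–14:15, 14:30–15:00, 15:15–17:00.
Dilnoza ∩ Pablo: 15:00–17:00.
Dilnoza ∩ Pablo ∩ Wei: 15:15–17:00.
Windows ≥ 15 min: 15:15–17:00.

15:15–17:00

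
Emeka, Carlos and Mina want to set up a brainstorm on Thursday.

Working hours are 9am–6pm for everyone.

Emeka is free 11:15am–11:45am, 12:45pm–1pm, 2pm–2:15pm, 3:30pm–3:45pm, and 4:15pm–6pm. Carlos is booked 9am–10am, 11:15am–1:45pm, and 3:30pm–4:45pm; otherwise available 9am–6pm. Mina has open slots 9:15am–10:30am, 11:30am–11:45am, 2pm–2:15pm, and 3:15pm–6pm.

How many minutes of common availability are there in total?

Carlos free within 09:00–18:00: 10:00–11:15, 13:45–15:30, 16:45–18:00.
Emeka ∩ Carlos: 14:00–14:15, 16:45–18:00.
Emeka ∩ Carlos ∩ Mina: 14:00–14:15, 16:45–18:00.
Total common minutes: 15 + 75 = 90.

90 minutes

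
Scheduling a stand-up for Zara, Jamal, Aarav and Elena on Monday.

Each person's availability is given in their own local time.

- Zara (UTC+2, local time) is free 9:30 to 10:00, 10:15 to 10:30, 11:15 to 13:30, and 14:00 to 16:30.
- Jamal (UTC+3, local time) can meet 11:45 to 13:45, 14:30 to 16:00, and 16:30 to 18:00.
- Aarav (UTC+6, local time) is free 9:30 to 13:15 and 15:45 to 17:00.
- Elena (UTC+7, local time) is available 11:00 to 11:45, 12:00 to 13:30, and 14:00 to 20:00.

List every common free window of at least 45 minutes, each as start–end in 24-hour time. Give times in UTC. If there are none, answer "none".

Zara → UTC: 07:30–08:00, 08:15–08:30, 09:15–11:30, 12:00–14:30.
Jamal → UTC: 08:45–10:45, 11:30–13:00, 13:30–15:00.
Aarav → UTC: 03:30–07:15, 09:45–11:00.
Elena → UTC: 04:00–04:45, 05:00–06:30, 07:00–13:00.
Zara ∩ Jamal: 09:15–10:45, 12:00–13:00, 13:30–14:30.
Zara ∩ Jamal ∩ Aarav: 09:45–10:45.
Zara ∩ Jamal ∩ Aarav ∩ Elena: 09:45–10:45.
Windows ≥ 45 min: 09:45–10:45.

09:45–10:45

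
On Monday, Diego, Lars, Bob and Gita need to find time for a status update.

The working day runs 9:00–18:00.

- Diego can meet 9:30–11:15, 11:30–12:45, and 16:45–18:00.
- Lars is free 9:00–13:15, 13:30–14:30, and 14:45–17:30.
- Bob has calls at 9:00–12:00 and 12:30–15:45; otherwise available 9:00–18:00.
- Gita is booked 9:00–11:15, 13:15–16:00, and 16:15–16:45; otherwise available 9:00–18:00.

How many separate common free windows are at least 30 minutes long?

Bob free within 09:00–18:00: 12:00–12:30, 15:45–18:00.
Gita free within 09:00–18:00: 11:15–13:15, 16:00–16:15, 16:45–18:00.
Diego ∩ Lars: 09:30–11:15, 11:30–12:45, 16:45–17:30.
Diego ∩ Lars ∩ Bob: 12:00–12:30, 16:45–17:30.
Diego ∩ Lars ∩ Bob ∩ Gita: 12:00–12:30, 16:45–17:30.
Windows ≥ 30 min: 12:00–12:30, 16:45–17:30.
That's 2 windows.

2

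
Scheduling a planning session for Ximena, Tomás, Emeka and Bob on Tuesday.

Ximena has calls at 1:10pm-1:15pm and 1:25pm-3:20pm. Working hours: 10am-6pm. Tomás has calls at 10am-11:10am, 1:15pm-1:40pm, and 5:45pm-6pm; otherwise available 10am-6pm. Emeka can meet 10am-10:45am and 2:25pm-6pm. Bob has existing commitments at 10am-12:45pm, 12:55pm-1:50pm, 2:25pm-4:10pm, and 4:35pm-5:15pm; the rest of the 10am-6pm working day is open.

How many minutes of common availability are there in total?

Ximena free within 10:00–18:00: 10:00–13:10, 13:15–13:25, 15:20–18:00.
Tomás free within 10:00–18:00: 11:10–13:15, 13:40–17:45.
Bob free within 10:00–18:00: 12:45–12:55, 13:50–14:25, 16:10–16:35, 17:15–18:00.
Ximena ∩ Tomás: 11:10–13:10, 15:20–17:45.
Ximena ∩ Tomás ∩ Emeka: 15:20–17:45.
Ximena ∩ Tomás ∩ Emeka ∩ Bob: 16:10–16:35, 17:15–17:45.
Total common minutes: 25 + 30 = 55.

55 minutes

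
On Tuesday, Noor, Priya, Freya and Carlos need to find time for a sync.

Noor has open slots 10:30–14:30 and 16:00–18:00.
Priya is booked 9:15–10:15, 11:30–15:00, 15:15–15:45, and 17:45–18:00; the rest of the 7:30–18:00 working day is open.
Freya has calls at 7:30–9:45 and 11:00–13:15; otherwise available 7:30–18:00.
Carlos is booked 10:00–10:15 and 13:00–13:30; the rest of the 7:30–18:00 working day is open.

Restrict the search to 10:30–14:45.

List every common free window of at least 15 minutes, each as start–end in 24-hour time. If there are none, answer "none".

Priya free within 07:30–18:00: 07:30–09:15, 10:15–11:30, 15:00–15:15, 15:45–17:45.
Freya free within 07:30–18:00: 09:45–11:00, 13:15–18:00.
Carlos free within 07:30–18:00: 07:30–10:00, 10:15–13:00, 13:30–18:00.
Noor ∩ Priya: 10:30–11:30, 16:00–17:45.
Noor ∩ Priya ∩ Freya: 10:30–11:00, 16:00–17:45.
Noor ∩ Priya ∩ Freya ∩ Carlos: 10:30–11:00, 16:00–17:45.
Restricted to 10:30–14:45: 10:30–11:00.
Windows ≥ 15 min: 10:30–11:00.

10:30–11:00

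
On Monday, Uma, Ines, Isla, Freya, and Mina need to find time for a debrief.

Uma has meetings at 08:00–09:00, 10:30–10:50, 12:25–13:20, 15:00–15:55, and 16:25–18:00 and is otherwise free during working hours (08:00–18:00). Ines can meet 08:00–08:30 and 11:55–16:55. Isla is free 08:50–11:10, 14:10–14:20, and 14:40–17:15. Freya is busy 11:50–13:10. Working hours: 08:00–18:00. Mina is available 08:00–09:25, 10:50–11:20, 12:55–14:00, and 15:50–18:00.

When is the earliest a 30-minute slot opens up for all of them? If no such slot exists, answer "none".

Uma free within 08:00–18:00: 09:00–10:30, 10:50–12:25, 13:20–15:00, 15:55–16:25.
Freya free within 08:00–18:00: 08:00–11:50, 13:10–18:00.
Uma ∩ Ines: 11:55–12:25, 13:20–15:00, 15:55–16:25.
Uma ∩ Ines ∩ Isla: 14:10–14:20, 14:40–15:00, 15:55–16:25.
Uma ∩ Ines ∩ Isla ∩ Freya: 14:10–14:20, 14:40–15:00, 15:55–16:25.
Uma ∩ Ines ∩ Isla ∩ Freya ∩ Mina: 15:55–16:25.
Windows ≥ 30 min: 15:55–16:25.
Earliest such window starts at 15:55.

15:55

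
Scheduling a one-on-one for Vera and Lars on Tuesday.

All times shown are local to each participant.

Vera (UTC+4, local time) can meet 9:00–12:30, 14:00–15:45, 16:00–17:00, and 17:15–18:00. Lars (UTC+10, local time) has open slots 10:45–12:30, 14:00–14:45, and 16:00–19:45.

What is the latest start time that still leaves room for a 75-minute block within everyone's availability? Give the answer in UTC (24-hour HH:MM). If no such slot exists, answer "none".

07:15

Vera → UTC: 05:00–08:30, 10:00–11:45, 12:00–13:00, 13:15–14:00.
Lars → UTC: 00:45–02:30, 04:00–04:45, 06:00–09:45.
Vera ∩ Lars: 06:00–08:30.
Windows ≥ 75 min: 06:00–08:30.
Latest start in the last window 06:00–08:30 is 08:30 − 75 min = 07:15.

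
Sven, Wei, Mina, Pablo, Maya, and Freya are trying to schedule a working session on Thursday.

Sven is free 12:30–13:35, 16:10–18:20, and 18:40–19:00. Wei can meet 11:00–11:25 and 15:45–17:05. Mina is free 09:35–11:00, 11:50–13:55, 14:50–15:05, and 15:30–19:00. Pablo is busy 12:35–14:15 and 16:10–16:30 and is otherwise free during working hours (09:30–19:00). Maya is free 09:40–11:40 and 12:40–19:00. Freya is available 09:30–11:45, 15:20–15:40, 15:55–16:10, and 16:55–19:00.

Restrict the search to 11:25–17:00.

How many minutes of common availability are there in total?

Pablo free within 09:30–19:00: 09:30–12:35, 14:15–16:10, 16:30–19:00.
Sven ∩ Wei: 16:10–17:05.
Sven ∩ Wei ∩ Mina: 16:10–17:05.
Sven ∩ Wei ∩ Mina ∩ Pablo: 16:30–17:05.
Sven ∩ Wei ∩ Mina ∩ Pablo ∩ Maya: 16:30–17:05.
Sven ∩ Wei ∩ Mina ∩ Pablo ∩ Maya ∩ Freya: 16:55–17:05.
Restricted to 11:25–17:00: 16:55–17:00.
Total common minutes: 5.

5 minutes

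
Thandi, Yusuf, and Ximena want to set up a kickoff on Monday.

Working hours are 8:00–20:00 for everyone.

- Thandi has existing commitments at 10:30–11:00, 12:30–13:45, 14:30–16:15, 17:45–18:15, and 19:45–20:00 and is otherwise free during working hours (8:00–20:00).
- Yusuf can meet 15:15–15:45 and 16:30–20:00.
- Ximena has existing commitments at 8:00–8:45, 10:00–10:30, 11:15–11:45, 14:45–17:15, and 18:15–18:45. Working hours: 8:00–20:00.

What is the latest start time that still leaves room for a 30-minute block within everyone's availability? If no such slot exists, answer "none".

Thandi free within 08:00–20:00: 08:00–10:30, 11:00–12:30, 13:45–14:30, 16:15–17:45, 18:15–19:45.
Ximena free within 08:00–20:00: 08:45–10:00, 10:30–11:15, 11:45–14:45, 17:15–18:15, 18:45–20:00.
Thandi ∩ Yusuf: 16:30–17:45, 18:15–19:45.
Thandi ∩ Yusuf ∩ Ximena: 17:15–17:45, 18:45–19:45.
Windows ≥ 30 min: 17:15–17:45, 18:45–19:45.
Latest start in the last window 18:45–19:45 is 19:45 − 30 min = 19:15.

19:15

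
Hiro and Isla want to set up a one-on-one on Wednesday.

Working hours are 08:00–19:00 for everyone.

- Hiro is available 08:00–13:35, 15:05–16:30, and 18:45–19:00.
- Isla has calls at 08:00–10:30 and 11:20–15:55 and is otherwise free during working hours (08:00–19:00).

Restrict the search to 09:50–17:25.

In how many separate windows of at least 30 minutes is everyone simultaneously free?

2

Isla free within 08:00–19:00: 10:30–11:20, 15:55–19:00.
Hiro ∩ Isla: 10:30–11:20, 15:55–16:30, 18:45–19:00.
Restricted to 09:50–17:25: 10:30–11:20, 15:55–16:30.
Windows ≥ 30 min: 10:30–11:20, 15:55–16:30.
That's 2 windows.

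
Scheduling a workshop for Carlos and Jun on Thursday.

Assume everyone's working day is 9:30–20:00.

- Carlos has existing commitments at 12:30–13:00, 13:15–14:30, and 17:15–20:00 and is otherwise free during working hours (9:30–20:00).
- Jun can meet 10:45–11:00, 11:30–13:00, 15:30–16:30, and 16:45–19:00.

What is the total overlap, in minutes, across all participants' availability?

Carlos free within 09:30–20:00: 09:30–12:30, 13:00–13:15, 14:30–17:15.
Carlos ∩ Jun: 10:45–11:00, 11:30–12:30, 15:30–16:30, 16:45–17:15.
Total common minutes: 15 + 60 + 60 + 30 = 165.

165 minutes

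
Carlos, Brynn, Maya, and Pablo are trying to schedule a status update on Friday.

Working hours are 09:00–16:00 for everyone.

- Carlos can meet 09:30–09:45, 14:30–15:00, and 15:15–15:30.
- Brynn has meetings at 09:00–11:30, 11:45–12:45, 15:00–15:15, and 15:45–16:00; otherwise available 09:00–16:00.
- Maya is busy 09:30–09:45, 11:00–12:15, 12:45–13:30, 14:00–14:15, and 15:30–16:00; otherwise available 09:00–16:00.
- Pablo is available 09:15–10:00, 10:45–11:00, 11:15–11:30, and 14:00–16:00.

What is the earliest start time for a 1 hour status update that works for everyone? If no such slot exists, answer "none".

none

Brynn free within 09:00–16:00: 11:30–11:45, 12:45–15:00, 15:15–15:45.
Maya free within 09:00–16:00: 09:00–09:30, 09:45–11:00, 12:15–12:45, 13:30–14:00, 14:15–15:30.
Carlos ∩ Brynn: 14:30–15:00, 15:15–15:30.
Carlos ∩ Brynn ∩ Maya: 14:30–15:00, 15:15–15:30.
Carlos ∩ Brynn ∩ Maya ∩ Pablo: 14:30–15:00, 15:15–15:30.
Windows ≥ 60 min: (none).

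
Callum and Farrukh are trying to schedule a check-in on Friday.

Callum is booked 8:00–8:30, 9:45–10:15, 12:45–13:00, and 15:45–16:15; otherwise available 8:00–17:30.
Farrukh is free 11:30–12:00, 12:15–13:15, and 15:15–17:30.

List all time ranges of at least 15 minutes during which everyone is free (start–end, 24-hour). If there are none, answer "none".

Callum free within 08:00–17:30: 08:30–09:45, 10:15–12:45, 13:00–15:45, 16:15–17:30.
Callum ∩ Farrukh: 11:30–12:00, 12:15–12:45, 13:00–13:15, 15:15–15:45, 16:15–17:30.
Windows ≥ 15 min: 11:30–12:00, 12:15–12:45, 13:00–13:15, 15:15–15:45, 16:15–17:30.

11:30–12:00, 12:15–12:45, 13:00–13:15, 15:15–15:45, 16:15–17:30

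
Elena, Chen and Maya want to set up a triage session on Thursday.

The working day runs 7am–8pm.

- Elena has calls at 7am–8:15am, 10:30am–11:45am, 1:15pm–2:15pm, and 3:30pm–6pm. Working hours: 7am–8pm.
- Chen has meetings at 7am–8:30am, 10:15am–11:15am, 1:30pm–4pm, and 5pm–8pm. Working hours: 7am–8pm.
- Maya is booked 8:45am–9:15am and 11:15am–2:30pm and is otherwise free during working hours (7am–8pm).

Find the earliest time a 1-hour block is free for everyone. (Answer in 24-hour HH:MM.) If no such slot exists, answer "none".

Elena free within 07:00–20:00: 08:15–10:30, 11:45–13:15, 14:15–15:30, 18:00–20:00.
Chen free within 07:00–20:00: 08:30–10:15, 11:15–13:30, 16:00–17:00.
Maya free within 07:00–20:00: 07:00–08:45, 09:15–11:15, 14:30–20:00.
Elena ∩ Chen: 08:30–10:15, 11:45–13:15.
Elena ∩ Chen ∩ Maya: 08:30–08:45, 09:15–10:15.
Windows ≥ 60 min: 09:15–10:15.
Earliest such window starts at 09:15.

09:15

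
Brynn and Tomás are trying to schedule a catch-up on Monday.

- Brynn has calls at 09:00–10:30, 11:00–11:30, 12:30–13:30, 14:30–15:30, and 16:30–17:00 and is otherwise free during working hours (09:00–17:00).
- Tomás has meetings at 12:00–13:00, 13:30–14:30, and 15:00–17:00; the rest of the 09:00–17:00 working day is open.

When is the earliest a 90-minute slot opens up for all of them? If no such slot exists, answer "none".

Brynn free within 09:00–17:00: 10:30–11:00, 11:30–12:30, 13:30–14:30, 15:30–16:30.
Tomás free within 09:00–17:00: 09:00–12:00, 13:00–13:30, 14:30–15:00.
Brynn ∩ Tomás: 10:30–11:00, 11:30–12:00.
Windows ≥ 90 min: (none).

none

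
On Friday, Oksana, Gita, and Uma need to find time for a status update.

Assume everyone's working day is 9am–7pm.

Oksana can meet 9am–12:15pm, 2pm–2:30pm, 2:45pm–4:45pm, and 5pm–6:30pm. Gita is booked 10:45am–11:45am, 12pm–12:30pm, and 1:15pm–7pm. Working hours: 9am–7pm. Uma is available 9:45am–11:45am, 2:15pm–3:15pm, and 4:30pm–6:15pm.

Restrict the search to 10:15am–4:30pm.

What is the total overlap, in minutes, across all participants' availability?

30 minutes

Gita free within 09:00–19:00: 09:00–10:45, 11:45–12:00, 12:30–13:15.
Oksana ∩ Gita: 09:00–10:45, 11:45–12:00.
Oksana ∩ Gita ∩ Uma: 09:45–10:45.
Restricted to 10:15–16:30: 10:15–10:45.
Total common minutes: 30.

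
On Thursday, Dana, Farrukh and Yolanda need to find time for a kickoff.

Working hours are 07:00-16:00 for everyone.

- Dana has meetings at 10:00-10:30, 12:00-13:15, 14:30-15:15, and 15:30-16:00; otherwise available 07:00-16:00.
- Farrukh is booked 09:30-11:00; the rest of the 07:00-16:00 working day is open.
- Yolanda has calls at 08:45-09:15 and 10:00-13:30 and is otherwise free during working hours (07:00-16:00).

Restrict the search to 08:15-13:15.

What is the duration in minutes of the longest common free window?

30 minutes

Dana free within 07:00–16:00: 07:00–10:00, 10:30–12:00, 13:15–14:30, 15:15–15:30.
Farrukh free within 07:00–16:00: 07:00–09:30, 11:00–16:00.
Yolanda free within 07:00–16:00: 07:00–08:45, 09:15–10:00, 13:30–16:00.
Dana ∩ Farrukh: 07:00–09:30, 11:00–12:00, 13:15–14:30, 15:15–15:30.
Dana ∩ Farrukh ∩ Yolanda: 07:00–08:45, 09:15–09:30, 13:30–14:30, 15:15–15:30.
Restricted to 08:15–13:15: 08:15–08:45, 09:15–09:30.
Common window lengths: 30, 15 min; longest is 30.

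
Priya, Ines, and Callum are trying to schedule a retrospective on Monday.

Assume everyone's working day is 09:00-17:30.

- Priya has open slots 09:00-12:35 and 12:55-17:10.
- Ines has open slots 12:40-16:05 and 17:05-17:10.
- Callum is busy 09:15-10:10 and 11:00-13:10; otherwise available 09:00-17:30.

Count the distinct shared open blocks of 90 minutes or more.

1

Callum free within 09:00–17:30: 09:00–09:15, 10:10–11:00, 13:10–17:30.
Priya ∩ Ines: 12:55–16:05, 17:05–17:10.
Priya ∩ Ines ∩ Callum: 13:10–16:05, 17:05–17:10.
Windows ≥ 90 min: 13:10–16:05.
That's 1 window.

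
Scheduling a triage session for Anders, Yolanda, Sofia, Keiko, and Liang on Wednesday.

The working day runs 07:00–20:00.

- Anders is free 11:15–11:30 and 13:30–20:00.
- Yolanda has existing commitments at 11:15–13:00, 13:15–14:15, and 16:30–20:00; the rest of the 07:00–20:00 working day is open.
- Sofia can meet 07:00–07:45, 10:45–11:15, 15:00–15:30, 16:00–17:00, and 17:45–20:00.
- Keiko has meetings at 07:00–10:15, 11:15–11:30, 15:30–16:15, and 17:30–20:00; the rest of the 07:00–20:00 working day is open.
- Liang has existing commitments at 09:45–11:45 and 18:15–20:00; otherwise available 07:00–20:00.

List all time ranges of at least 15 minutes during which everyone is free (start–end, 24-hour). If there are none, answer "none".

Yolanda free within 07:00–20:00: 07:00–11:15, 13:00–13:15, 14:15–16:30.
Keiko free within 07:00–20:00: 10:15–11:15, 11:30–15:30, 16:15–17:30.
Liang free within 07:00–20:00: 07:00–09:45, 11:45–18:15.
Anders ∩ Yolanda: 14:15–16:30.
Anders ∩ Yolanda ∩ Sofia: 15:00–15:30, 16:00–16:30.
Anders ∩ Yolanda ∩ Sofia ∩ Keiko: 15:00–15:30, 16:15–16:30.
Anders ∩ Yolanda ∩ Sofia ∩ Keiko ∩ Liang: 15:00–15:30, 16:15–16:30.
Windows ≥ 15 min: 15:00–15:30, 16:15–16:30.

15:00–15:30, 16:15–16:30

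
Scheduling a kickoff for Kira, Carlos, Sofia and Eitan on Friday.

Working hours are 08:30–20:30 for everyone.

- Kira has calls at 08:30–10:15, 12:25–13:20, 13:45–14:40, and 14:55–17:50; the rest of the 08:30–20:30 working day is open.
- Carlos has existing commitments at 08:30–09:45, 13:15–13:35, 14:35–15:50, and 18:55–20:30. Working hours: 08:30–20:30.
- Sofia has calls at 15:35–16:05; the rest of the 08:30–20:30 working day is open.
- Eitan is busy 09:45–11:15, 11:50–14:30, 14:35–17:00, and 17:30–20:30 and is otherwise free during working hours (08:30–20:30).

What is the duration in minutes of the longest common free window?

35 minutes

Kira free within 08:30–20:30: 10:15–12:25, 13:20–13:45, 14:40–14:55, 17:50–20:30.
Carlos free within 08:30–20:30: 09:45–13:15, 13:35–14:35, 15:50–18:55.
Sofia free within 08:30–20:30: 08:30–15:35, 16:05–20:30.
Eitan free within 08:30–20:30: 08:30–09:45, 11:15–11:50, 14:30–14:35, 17:00–17:30.
Kira ∩ Carlos: 10:15–12:25, 13:35–13:45, 17:50–18:55.
Kira ∩ Carlos ∩ Sofia: 10:15–12:25, 13:35–13:45, 17:50–18:55.
Kira ∩ Carlos ∩ Sofia ∩ Eitan: 11:15–11:50.
Single common window of 35 minutes.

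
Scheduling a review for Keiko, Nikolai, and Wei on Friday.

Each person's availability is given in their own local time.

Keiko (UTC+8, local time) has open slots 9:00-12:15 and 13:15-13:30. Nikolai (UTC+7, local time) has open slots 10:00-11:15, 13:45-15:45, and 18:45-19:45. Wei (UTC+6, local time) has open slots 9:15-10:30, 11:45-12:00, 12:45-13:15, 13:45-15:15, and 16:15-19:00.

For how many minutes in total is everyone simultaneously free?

Keiko → UTC: 01:00–04:15, 05:15–05:30.
Nikolai → UTC: 03:00–04:15, 06:45–08:45, 11:45–12:45.
Wei → UTC: 03:15–04:30, 05:45–06:00, 06:45–07:15, 07:45–09:15, 10:15–13:00.
Keiko ∩ Nikolai: 03:00–04:15.
Keiko ∩ Nikolai ∩ Wei: 03:15–04:15.
Total common minutes: 60.

60 minutes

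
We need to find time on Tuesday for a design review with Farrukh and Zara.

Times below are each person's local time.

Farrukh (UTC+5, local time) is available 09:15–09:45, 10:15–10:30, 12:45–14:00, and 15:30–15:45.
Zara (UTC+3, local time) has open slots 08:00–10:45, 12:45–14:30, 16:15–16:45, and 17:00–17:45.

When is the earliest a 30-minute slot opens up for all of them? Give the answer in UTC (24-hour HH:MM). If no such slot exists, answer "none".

Farrukh → UTC: 04:15–04:45, 05:15–05:30, 07:45–09:00, 10:30–10:45.
Zara → UTC: 05:00–07:45, 09:45–11:30, 13:15–13:45, 14:00–14:45.
Farrukh ∩ Zara: 05:15–05:30, 10:30–10:45.
Windows ≥ 30 min: (none).

none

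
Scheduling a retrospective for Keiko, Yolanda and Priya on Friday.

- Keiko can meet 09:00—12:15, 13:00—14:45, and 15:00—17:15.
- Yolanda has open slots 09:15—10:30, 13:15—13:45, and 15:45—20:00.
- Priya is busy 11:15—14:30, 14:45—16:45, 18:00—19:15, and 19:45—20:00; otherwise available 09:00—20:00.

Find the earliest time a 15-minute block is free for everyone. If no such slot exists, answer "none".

09:15

Priya free within 09:00–20:00: 09:00–11:15, 14:30–14:45, 16:45–18:00, 19:15–19:45.
Keiko ∩ Yolanda: 09:15–10:30, 13:15–13:45, 15:45–17:15.
Keiko ∩ Yolanda ∩ Priya: 09:15–10:30, 16:45–17:15.
Windows ≥ 15 min: 09:15–10:30, 16:45–17:15.
Earliest such window starts at 09:15.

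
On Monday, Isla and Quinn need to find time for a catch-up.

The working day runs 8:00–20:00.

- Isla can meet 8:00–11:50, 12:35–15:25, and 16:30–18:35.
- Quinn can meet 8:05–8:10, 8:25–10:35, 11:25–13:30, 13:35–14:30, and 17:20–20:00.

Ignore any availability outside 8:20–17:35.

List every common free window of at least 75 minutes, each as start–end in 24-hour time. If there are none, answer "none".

08:25–10:35

Isla ∩ Quinn: 08:05–08:10, 08:25–10:35, 11:25–11:50, 12:35–13:30, 13:35–14:30, 17:20–18:35.
Restricted to 08:20–17:35: 08:25–10:35, 11:25–11:50, 12:35–13:30, 13:35–14:30, 17:20–17:35.
Windows ≥ 75 min: 08:25–10:35.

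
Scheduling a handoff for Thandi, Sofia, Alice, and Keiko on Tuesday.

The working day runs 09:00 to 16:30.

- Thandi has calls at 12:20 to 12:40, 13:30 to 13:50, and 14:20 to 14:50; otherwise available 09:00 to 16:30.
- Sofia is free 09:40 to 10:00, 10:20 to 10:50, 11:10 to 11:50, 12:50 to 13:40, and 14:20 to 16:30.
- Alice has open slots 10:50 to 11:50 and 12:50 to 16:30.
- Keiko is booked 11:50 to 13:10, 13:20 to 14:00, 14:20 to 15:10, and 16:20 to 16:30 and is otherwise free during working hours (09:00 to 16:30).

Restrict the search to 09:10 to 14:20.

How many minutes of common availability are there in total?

Thandi free within 09:00–16:30: 09:00–12:20, 12:40–13:30, 13:50–14:20, 14:50–16:30.
Keiko free within 09:00–16:30: 09:00–11:50, 13:10–13:20, 14:00–14:20, 15:10–16:20.
Thandi ∩ Sofia: 09:40–10:00, 10:20–10:50, 11:10–11:50, 12:50–13:30, 14:50–16:30.
Thandi ∩ Sofia ∩ Alice: 11:10–11:50, 12:50–13:30, 14:50–16:30.
Thandi ∩ Sofia ∩ Alice ∩ Keiko: 11:10–11:50, 13:10–13:20, 15:10–16:20.
Restricted to 09:10–14:20: 11:10–11:50, 13:10–13:20.
Total common minutes: 40 + 10 = 50.

50 minutes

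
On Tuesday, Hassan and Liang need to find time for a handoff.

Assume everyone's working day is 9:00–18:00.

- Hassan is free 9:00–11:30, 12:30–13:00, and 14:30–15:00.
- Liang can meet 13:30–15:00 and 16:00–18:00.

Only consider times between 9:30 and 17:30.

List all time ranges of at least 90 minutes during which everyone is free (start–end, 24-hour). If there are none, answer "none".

none

Hassan ∩ Liang: 14:30–15:00.
Restricted to 09:30–17:30: 14:30–15:00.
Windows ≥ 90 min: (none).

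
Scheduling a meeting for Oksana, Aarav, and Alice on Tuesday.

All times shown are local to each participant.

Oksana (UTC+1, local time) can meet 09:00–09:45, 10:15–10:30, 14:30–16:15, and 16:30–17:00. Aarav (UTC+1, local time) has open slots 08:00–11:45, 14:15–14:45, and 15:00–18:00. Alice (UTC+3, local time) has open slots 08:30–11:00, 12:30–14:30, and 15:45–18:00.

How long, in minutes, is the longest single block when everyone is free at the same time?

60 minutes

Oksana → UTC: 08:00–08:45, 09:15–09:30, 13:30–15:15, 15:30–16:00.
Aarav → UTC: 07:00–10:45, 13:15–13:45, 14:00–17:00.
Alice → UTC: 05:30–08:00, 09:30–11:30, 12:45–15:00.
Oksana ∩ Aarav: 08:00–08:45, 09:15–09:30, 13:30–13:45, 14:00–15:15, 15:30–16:00.
Oksana ∩ Aarav ∩ Alice: 13:30–13:45, 14:00–15:00.
Common window lengths: 15, 60 min; longest is 60.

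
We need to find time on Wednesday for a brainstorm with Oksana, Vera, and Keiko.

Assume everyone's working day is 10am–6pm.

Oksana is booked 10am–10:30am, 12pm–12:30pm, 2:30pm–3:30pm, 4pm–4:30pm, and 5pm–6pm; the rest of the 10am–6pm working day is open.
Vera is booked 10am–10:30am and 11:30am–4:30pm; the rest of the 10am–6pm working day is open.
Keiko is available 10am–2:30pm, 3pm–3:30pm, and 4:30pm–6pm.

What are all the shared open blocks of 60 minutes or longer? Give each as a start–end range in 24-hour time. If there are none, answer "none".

10:30–11:30

Oksana free within 10:00–18:00: 10:30–12:00, 12:30–14:30, 15:30–16:00, 16:30–17:00.
Vera free within 10:00–18:00: 10:30–11:30, 16:30–18:00.
Oksana ∩ Vera: 10:30–11:30, 16:30–17:00.
Oksana ∩ Vera ∩ Keiko: 10:30–11:30, 16:30–17:00.
Windows ≥ 60 min: 10:30–11:30.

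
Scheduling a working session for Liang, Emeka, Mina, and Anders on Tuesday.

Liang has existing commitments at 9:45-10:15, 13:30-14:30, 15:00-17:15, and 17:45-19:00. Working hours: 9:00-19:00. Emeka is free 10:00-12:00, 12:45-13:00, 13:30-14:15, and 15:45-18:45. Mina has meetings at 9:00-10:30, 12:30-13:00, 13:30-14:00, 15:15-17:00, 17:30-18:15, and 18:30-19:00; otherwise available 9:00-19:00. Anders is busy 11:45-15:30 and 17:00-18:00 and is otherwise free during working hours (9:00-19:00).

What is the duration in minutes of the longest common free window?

75 minutes

Liang free within 09:00–19:00: 09:00–09:45, 10:15–13:30, 14:30–15:00, 17:15–17:45.
Mina free within 09:00–19:00: 10:30–12:30, 13:00–13:30, 14:00–15:15, 17:00–17:30, 18:15–18:30.
Anders free within 09:00–19:00: 09:00–11:45, 15:30–17:00, 18:00–19:00.
Liang ∩ Emeka: 10:15–12:00, 12:45–13:00, 17:15–17:45.
Liang ∩ Emeka ∩ Mina: 10:30–12:00, 17:15–17:30.
Liang ∩ Emeka ∩ Mina ∩ Anders: 10:30–11:45.
Single common window of 75 minutes.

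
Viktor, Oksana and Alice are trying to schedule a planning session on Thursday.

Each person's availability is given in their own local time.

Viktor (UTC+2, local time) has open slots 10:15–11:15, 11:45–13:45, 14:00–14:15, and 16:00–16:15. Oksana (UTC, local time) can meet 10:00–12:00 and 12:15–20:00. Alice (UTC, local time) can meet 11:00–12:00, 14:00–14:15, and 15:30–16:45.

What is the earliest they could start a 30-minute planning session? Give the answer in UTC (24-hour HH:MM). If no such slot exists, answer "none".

11:00

Viktor → UTC: 08:15–09:15, 09:45–11:45, 12:00–12:15, 14:00–14:15.
Oksana → UTC: 10:00–12:00, 12:15–20:00.
Alice → UTC: 11:00–12:00, 14:00–14:15, 15:30–16:45.
Viktor ∩ Oksana: 10:00–11:45, 14:00–14:15.
Viktor ∩ Oksana ∩ Alice: 11:00–11:45, 14:00–14:15.
Windows ≥ 30 min: 11:00–11:45.
Earliest such window starts at 11:00.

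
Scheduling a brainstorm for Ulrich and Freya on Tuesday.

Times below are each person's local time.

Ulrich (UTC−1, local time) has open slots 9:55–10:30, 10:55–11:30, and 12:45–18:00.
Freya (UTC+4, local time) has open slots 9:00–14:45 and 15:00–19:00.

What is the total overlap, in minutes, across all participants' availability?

140 minutes

Ulrich → UTC: 10:55–11:30, 11:55–12:30, 13:45–19:00.
Freya → UTC: 05:00–10:45, 11:00–15:00.
Ulrich ∩ Freya: 11:00–11:30, 11:55–12:30, 13:45–15:00.
Total common minutes: 30 + 35 + 75 = 140.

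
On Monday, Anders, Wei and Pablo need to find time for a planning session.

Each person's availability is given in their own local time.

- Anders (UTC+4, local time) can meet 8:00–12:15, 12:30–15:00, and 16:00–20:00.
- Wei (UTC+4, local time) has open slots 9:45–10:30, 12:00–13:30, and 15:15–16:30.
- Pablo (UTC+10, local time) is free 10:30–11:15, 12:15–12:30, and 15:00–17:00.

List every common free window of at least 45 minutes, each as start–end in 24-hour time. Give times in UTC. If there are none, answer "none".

Anders → UTC: 04:00–08:15, 08:30–11:00, 12:00–16:00.
Wei → UTC: 05:45–06:30, 08:00–09:30, 11:15–12:30.
Pablo → UTC: 00:30–01:15, 02:15–02:30, 05:00–07:00.
Anders ∩ Wei: 05:45–06:30, 08:00–08:15, 08:30–09:30, 12:00–12:30.
Anders ∩ Wei ∩ Pablo: 05:45–06:30.
Windows ≥ 45 min: 05:45–06:30.

05:45–06:30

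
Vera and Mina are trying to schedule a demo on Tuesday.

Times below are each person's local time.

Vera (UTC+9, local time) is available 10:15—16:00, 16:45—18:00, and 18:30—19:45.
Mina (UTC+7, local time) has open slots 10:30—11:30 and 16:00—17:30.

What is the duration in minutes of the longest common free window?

Vera → UTC: 01:15–07:00, 07:45–09:00, 09:30–10:45.
Mina → UTC: 03:30–04:30, 09:00–10:30.
Vera ∩ Mina: 03:30–04:30, 09:30–10:30.
Common window lengths: 60, 60 min; longest is 60.

60 minutes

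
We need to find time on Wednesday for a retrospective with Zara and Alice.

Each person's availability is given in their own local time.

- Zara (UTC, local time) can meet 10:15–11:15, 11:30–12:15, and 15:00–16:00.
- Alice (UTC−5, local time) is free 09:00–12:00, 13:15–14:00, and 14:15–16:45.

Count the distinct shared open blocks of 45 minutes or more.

1

Zara → UTC: 10:15–11:15, 11:30–12:15, 15:00–16:00.
Alice → UTC: 14:00–17:00, 18:15–19:00, 19:15–21:45.
Zara ∩ Alice: 15:00–16:00.
Windows ≥ 45 min: 15:00–16:00.
That's 1 window.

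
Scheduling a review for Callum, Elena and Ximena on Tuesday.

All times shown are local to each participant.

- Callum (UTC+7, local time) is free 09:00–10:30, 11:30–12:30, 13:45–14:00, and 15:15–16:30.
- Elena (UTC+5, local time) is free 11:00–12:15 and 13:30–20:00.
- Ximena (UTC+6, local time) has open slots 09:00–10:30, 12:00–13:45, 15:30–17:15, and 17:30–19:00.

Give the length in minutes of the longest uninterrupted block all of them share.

Callum → UTC: 02:00–03:30, 04:30–05:30, 06:45–07:00, 08:15–09:30.
Elena → UTC: 06:00–07:15, 08:30–15:00.
Ximena → UTC: 03:00–04:30, 06:00–07:45, 09:30–11:15, 11:30–13:00.
Callum ∩ Elena: 06:45–07:00, 08:30–09:30.
Callum ∩ Elena ∩ Ximena: 06:45–07:00.
Single common window of 15 minutes.

15 minutes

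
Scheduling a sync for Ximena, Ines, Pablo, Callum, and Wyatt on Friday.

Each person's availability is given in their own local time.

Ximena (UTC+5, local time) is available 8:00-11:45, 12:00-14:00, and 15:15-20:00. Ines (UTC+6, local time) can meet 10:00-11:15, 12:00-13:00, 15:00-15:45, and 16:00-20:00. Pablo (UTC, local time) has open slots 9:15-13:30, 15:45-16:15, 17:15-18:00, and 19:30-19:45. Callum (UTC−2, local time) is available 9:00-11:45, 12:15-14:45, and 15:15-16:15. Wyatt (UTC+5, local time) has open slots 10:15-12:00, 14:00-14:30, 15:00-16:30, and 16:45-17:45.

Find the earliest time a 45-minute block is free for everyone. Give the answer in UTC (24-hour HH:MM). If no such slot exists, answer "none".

11:45

Ximena → UTC: 03:00–06:45, 07:00–09:00, 10:15–15:00.
Ines → UTC: 04:00–05:15, 06:00–07:00, 09:00–09:45, 10:00–14:00.
Pablo → UTC: 09:15–13:30, 15:45–16:15, 17:15–18:00, 19:30–19:45.
Callum → UTC: 11:00–13:45, 14:15–16:45, 17:15–18:15.
Wyatt → UTC: 05:15–07:00, 09:00–09:30, 10:00–11:30, 11:45–12:45.
Ximena ∩ Ines: 04:00–05:15, 06:00–06:45, 10:15–14:00.
Ximena ∩ Ines ∩ Pablo: 10:15–13:30.
Ximena ∩ Ines ∩ Pablo ∩ Callum: 11:00–13:30.
Ximena ∩ Ines ∩ Pablo ∩ Callum ∩ Wyatt: 11:00–11:30, 11:45–12:45.
Windows ≥ 45 min: 11:45–12:45.
Earliest such window starts at 11:45.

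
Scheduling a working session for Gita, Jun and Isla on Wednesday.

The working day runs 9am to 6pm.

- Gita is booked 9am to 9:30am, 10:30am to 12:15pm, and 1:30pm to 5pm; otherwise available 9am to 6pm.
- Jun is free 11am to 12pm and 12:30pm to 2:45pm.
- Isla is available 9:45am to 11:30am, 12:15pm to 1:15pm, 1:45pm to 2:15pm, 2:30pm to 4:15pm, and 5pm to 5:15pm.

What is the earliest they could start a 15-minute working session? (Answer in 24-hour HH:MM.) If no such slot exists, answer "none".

12:30

Gita free within 09:00–18:00: 09:30–10:30, 12:15–13:30, 17:00–18:00.
Gita ∩ Jun: 12:30–13:30.
Gita ∩ Jun ∩ Isla: 12:30–13:15.
Windows ≥ 15 min: 12:30–13:15.
Earliest such window starts at 12:30.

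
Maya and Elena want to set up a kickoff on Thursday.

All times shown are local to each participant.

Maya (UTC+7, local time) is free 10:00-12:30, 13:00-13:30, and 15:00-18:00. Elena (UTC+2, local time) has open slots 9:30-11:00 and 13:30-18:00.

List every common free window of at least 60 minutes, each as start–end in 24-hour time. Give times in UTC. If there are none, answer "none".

Maya → UTC: 03:00–05:30, 06:00–06:30, 08:00–11:00.
Elena → UTC: 07:30–09:00, 11:30–16:00.
Maya ∩ Elena: 08:00–09:00.
Windows ≥ 60 min: 08:00–09:00.

08:00–09:00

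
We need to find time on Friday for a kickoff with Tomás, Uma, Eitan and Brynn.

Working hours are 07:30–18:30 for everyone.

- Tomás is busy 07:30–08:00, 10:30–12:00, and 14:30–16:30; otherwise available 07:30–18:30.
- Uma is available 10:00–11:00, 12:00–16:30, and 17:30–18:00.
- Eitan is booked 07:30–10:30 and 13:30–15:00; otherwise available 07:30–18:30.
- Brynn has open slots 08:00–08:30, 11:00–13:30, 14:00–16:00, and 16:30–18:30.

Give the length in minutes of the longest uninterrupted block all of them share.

Tomás free within 07:30–18:30: 08:00–10:30, 12:00–14:30, 16:30–18:30.
Eitan free within 07:30–18:30: 10:30–13:30, 15:00–18:30.
Tomás ∩ Uma: 10:00–10:30, 12:00–14:30, 17:30–18:00.
Tomás ∩ Uma ∩ Eitan: 12:00–13:30, 17:30–18:00.
Tomás ∩ Uma ∩ Eitan ∩ Brynn: 12:00–13:30, 17:30–18:00.
Common window lengths: 90, 30 min; longest is 90.

90 minutes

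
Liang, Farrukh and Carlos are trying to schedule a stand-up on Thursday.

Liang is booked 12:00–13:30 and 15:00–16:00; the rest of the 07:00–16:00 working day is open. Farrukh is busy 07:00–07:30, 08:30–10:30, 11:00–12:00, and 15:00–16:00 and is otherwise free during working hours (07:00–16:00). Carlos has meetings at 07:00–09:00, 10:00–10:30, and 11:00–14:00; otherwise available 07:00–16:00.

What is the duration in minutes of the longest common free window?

Liang free within 07:00–16:00: 07:00–12:00, 13:30–15:00.
Farrukh free within 07:00–16:00: 07:30–08:30, 10:30–11:00, 12:00–15:00.
Carlos free within 07:00–16:00: 09:00–10:00, 10:30–11:00, 14:00–16:00.
Liang ∩ Farrukh: 07:30–08:30, 10:30–11:00, 13:30–15:00.
Liang ∩ Farrukh ∩ Carlos: 10:30–11:00, 14:00–15:00.
Common window lengths: 30, 60 min; longest is 60.

60 minutes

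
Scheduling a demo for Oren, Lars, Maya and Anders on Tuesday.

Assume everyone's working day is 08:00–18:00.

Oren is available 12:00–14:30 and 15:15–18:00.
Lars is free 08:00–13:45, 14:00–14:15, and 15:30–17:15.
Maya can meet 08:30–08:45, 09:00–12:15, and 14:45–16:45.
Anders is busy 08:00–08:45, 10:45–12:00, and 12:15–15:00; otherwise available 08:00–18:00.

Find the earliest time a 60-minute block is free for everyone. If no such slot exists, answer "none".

15:30

Anders free within 08:00–18:00: 08:45–10:45, 12:00–12:15, 15:00–18:00.
Oren ∩ Lars: 12:00–13:45, 14:00–14:15, 15:30–17:15.
Oren ∩ Lars ∩ Maya: 12:00–12:15, 15:30–16:45.
Oren ∩ Lars ∩ Maya ∩ Anders: 12:00–12:15, 15:30–16:45.
Windows ≥ 60 min: 15:30–16:45.
Earliest such window starts at 15:30.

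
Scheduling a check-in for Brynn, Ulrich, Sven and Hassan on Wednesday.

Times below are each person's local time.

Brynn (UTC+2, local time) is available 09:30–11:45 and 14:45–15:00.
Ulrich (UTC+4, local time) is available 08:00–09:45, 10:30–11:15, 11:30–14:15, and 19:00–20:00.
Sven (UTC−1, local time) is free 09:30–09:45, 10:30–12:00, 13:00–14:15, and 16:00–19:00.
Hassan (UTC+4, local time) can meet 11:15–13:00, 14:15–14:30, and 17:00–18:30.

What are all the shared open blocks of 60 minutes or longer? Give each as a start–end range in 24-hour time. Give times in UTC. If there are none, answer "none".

none

Brynn → UTC: 07:30–09:45, 12:45–13:00.
Ulrich → UTC: 04:00–05:45, 06:30–07:15, 07:30–10:15, 15:00–16:00.
Sven → UTC: 10:30–10:45, 11:30–13:00, 14:00–15:15, 17:00–20:00.
Hassan → UTC: 07:15–09:00, 10:15–10:30, 13:00–14:30.
Brynn ∩ Ulrich: 07:30–09:45.
Brynn ∩ Ulrich ∩ Sven: (none).
Brynn ∩ Ulrich ∩ Sven ∩ Hassan: (none).
Windows ≥ 60 min: (none).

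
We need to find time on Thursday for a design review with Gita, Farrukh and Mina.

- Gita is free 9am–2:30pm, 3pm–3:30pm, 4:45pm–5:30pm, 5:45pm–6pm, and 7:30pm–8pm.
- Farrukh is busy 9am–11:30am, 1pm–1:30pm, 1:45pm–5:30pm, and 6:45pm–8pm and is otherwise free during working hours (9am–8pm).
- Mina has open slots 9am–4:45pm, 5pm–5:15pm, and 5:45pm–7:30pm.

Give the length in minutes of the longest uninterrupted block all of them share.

Farrukh free within 09:00–20:00: 11:30–13:00, 13:30–13:45, 17:30–18:45.
Gita ∩ Farrukh: 11:30–13:00, 13:30–13:45, 17:45–18:00.
Gita ∩ Farrukh ∩ Mina: 11:30–13:00, 13:30–13:45, 17:45–18:00.
Common window lengths: 90, 15, 15 min; longest is 90.

90 minutes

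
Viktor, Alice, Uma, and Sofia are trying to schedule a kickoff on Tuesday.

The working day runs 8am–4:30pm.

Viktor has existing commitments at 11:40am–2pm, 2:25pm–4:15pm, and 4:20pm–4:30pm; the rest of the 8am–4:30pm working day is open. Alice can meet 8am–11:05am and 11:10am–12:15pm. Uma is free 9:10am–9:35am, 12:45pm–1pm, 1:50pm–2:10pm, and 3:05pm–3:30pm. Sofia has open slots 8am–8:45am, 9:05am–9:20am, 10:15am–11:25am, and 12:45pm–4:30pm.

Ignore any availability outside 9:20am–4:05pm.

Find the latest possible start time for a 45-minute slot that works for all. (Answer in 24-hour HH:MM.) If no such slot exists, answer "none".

Viktor free within 08:00–16:30: 08:00–11:40, 14:00–14:25, 16:15–16:20.
Viktor ∩ Alice: 08:00–11:05, 11:10–11:40.
Viktor ∩ Alice ∩ Uma: 09:10–09:35.
Viktor ∩ Alice ∩ Uma ∩ Sofia: 09:10–09:20.
Restricted to 09:20–16:05: (none).
Windows ≥ 45 min: (none).

none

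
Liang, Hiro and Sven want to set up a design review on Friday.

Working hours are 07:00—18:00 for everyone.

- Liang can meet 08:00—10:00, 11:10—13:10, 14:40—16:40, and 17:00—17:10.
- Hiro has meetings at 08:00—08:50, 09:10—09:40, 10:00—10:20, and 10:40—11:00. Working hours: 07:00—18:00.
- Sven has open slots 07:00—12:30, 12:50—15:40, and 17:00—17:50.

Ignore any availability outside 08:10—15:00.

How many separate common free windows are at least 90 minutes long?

Hiro free within 07:00–18:00: 07:00–08:00, 08:50–09:10, 09:40–10:00, 10:20–10:40, 11:00–18:00.
Liang ∩ Hiro: 08:50–09:10, 09:40–10:00, 11:10–13:10, 14:40–16:40, 17:00–17:10.
Liang ∩ Hiro ∩ Sven: 08:50–09:10, 09:40–10:00, 11:10–12:30, 12:50–13:10, 14:40–15:40, 17:00–17:10.
Restricted to 08:10–15:00: 08:50–09:10, 09:40–10:00, 11:10–12:30, 12:50–13:10, 14:40–15:00.
Windows ≥ 90 min: (none).
That's 0 windows.

0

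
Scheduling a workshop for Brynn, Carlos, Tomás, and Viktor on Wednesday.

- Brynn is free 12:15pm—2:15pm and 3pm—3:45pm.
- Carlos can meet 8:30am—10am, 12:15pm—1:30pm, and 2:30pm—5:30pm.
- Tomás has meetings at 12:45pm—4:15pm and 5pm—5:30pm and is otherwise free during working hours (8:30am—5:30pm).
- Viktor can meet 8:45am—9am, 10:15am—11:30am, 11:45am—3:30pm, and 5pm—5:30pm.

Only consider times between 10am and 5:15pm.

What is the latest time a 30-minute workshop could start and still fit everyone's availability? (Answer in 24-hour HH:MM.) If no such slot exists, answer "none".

Tomás free within 08:30–17:30: 08:30–12:45, 16:15–17:00.
Brynn ∩ Carlos: 12:15–13:30, 15:00–15:45.
Brynn ∩ Carlos ∩ Tomás: 12:15–12:45.
Brynn ∩ Carlos ∩ Tomás ∩ Viktor: 12:15–12:45.
Restricted to 10:00–17:15: 12:15–12:45.
Windows ≥ 30 min: 12:15–12:45.
Latest start in the last window 12:15–12:45 is 12:45 − 30 min = 12:15.

12:15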